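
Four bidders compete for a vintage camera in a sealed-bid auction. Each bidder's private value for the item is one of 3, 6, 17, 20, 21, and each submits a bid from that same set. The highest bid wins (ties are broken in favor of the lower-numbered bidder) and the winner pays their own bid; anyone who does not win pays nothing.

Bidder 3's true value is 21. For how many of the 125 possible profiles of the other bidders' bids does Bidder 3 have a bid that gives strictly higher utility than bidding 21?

Others bid (3, 3, 3): truth gives 0; bid 6 gives 15 > 0. Violating.
Others bid (3, 3, 6): truth gives 0; bid 6 gives 15 > 0. Violating.
Others bid (3, 3, 17): truth gives 0; bid 17 gives 4 > 0. Violating.
Others bid (3, 3, 20): truth gives 0; bid 20 gives 1 > 0. Violating.
Others bid (3, 3, 21): truth gives 0; no alternative beats it.
Others bid (3, 6, 21): truth gives 0; no alternative beats it.
(Checking all 125 profiles: 36 have a profitable deviation, 89 do not.)

36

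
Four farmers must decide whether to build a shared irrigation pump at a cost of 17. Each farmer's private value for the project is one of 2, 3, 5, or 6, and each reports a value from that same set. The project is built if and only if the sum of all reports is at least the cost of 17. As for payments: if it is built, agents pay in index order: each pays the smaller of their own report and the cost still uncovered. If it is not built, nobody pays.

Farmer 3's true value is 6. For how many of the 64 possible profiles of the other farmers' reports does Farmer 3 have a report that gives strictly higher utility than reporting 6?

Others report (2, 5, 5): truth gives 0; report 5 gives 1 > 0. Violating.
Others report (2, 5, 6): truth gives 0; report 5 gives 1 > 0. Violating.
Others report (2, 6, 5): truth gives 0; report 5 gives 1 > 0. Violating.
Others report (2, 6, 6): truth gives 0; report 3 gives 3 > 0. Violating.
Others report (2, 2, 2): truth gives 0; no alternative beats it.
Others report (2, 2, 3): truth gives 0; no alternative beats it.
(Checking all 64 profiles: 35 have a profitable deviation, 29 do not.)

35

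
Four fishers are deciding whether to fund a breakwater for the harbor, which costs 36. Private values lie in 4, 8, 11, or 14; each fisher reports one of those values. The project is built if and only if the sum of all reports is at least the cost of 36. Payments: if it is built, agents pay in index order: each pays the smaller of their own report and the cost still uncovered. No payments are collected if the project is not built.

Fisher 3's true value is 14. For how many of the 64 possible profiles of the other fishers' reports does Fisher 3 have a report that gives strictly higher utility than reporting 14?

44

Others report (4, 8, 14): truth gives 0; report 11 gives 3 > 0. Violating.
Others report (4, 11, 11): truth gives 0; report 11 gives 3 > 0. Violating.
Others report (4, 11, 14): truth gives 0; report 8 gives 6 > 0. Violating.
Others report (4, 14, 8): truth gives 0; report 11 gives 3 > 0. Violating.
Others report (4, 4, 4): truth gives 0; no alternative beats it.
Others report (4, 4, 8): truth gives 0; no alternative beats it.
(Checking all 64 profiles: 44 have a profitable deviation, 20 do not.)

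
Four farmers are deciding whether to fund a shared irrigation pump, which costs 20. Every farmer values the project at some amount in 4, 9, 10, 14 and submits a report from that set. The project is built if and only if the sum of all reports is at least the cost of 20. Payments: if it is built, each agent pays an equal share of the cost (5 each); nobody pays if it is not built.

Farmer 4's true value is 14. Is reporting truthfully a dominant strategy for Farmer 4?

Check each profile of the others' reports and compare truth against every alternative report.
Others report (4, 4, 4): truth gives 9, best alternative gives 9.
Others report (4, 4, 9): truth gives 9, best alternative gives 9.
Others report (4, 4, 10): truth gives 9, best alternative gives 9.
Others report (4, 4, 14): truth gives 9, best alternative gives 9.
Others report (4, 9, 4): truth gives 9, best alternative gives 9.
Others report (4, 9, 9): truth gives 9, best alternative gives 9.
(Remaining 58 profiles checked similarly; truth is weakly best in each.)
In every case the truthful report is at least as good as any alternative, so it is a dominant strategy.

Yes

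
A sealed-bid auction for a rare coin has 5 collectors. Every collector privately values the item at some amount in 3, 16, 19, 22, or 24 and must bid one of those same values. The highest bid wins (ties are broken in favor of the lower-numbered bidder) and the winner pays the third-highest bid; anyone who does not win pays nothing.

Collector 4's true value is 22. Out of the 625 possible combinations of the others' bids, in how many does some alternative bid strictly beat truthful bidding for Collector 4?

108

Others bid (3, 3, 3, 24): truth gives 0; bid 24 gives 19 > 0. Violating.
Others bid (3, 3, 16, 24): truth gives 0; bid 24 gives 6 > 0. Violating.
Others bid (3, 3, 19, 24): truth gives 0; bid 24 gives 3 > 0. Violating.
Others bid (3, 3, 22, 3): truth gives 0; bid 24 gives 19 > 0. Violating.
Others bid (3, 3, 3, 3): truth gives 19; no alternative beats it.
Others bid (3, 3, 3, 16): truth gives 19; no alternative beats it.
(Checking all 625 profiles: 108 have a profitable deviation, 517 do not.)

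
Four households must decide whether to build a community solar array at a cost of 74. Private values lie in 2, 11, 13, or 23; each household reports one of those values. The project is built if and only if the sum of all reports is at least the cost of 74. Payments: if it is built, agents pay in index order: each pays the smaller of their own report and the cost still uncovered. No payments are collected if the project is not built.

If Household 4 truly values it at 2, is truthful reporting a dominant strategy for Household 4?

Check each profile of the others' reports and compare truth against every alternative report.
Others report (23, 23, 23): truth gives 0, best alternative gives -3.
Others report (2, 2, 2): truth gives 0, best alternative gives 0.
Others report (2, 2, 11): truth gives 0, best alternative gives 0.
Others report (2, 2, 13): truth gives 0, best alternative gives 0.
Others report (2, 2, 23): truth gives 0, best alternative gives 0.
Others report (2, 11, 2): truth gives 0, best alternative gives 0.
(Remaining 58 profiles checked similarly; truth is weakly best in each.)
In every case the truthful report is at least as good as any alternative, so it is a dominant strategy.

Yes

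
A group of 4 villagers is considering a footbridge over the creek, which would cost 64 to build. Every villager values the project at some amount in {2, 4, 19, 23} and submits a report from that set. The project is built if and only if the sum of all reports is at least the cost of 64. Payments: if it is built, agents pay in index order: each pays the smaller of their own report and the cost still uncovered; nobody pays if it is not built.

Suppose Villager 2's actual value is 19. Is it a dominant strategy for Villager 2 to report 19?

Consider the case where Villager 1 reports 19, Villager 3 reports 19 and Villager 4 reports 23.
Truthful report 19: project built, pays 19, utility 19 - 19 = 0.
Report 4 instead: project built, pays 4, utility 19 - 4 = 15.
Since 15 > 0, reporting 4 is strictly better here, so truthful reporting is not dominant.

No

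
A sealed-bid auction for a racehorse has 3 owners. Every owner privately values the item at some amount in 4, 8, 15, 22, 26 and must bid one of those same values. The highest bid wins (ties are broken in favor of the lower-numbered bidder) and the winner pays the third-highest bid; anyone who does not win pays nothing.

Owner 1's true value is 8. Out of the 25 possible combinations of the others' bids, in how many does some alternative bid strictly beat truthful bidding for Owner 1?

Others bid (4, 15): truth gives 0; bid 15 gives 4 > 0. Violating.
Others bid (4, 22): truth gives 0; bid 22 gives 4 > 0. Violating.
Others bid (4, 26): truth gives 0; bid 26 gives 4 > 0. Violating.
Others bid (15, 4): truth gives 0; bid 15 gives 4 > 0. Violating.
Others bid (4, 4): truth gives 4; no alternative beats it.
Others bid (4, 8): truth gives 4; no alternative beats it.
(Checking all 25 profiles: 6 have a profitable deviation, 19 do not.)

6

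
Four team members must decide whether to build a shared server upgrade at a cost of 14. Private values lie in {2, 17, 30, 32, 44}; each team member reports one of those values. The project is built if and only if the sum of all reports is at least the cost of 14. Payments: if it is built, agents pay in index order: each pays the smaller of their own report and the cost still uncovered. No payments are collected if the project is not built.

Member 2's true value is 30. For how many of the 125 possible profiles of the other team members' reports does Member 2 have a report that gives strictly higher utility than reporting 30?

Others report (2, 2, 17): truth gives 18; report 2 gives 28 > 18. Violating.
Others report (2, 2, 30): truth gives 18; report 2 gives 28 > 18. Violating.
Others report (2, 2, 32): truth gives 18; report 2 gives 28 > 18. Violating.
Others report (2, 2, 44): truth gives 18; report 2 gives 28 > 18. Violating.
Others report (2, 2, 2): truth gives 18; no alternative beats it.
Others report (17, 2, 2): truth gives 30; no alternative beats it.
(Checking all 125 profiles: 24 have a profitable deviation, 101 do not.)

24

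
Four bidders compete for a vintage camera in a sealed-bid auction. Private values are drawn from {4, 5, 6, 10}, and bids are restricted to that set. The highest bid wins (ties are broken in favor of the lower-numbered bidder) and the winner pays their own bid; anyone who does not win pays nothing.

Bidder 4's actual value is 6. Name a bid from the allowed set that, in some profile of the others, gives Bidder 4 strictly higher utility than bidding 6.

5

Suppose Bidder 1 bids 4, Bidder 2 bids 4 and Bidder 3 bids 4.
Bid 6: wins, pays 6, utility 6 - 6 = 0.
Bid 5: wins, pays 5, utility 6 - 5 = 1.
So bidding 5 beats truth here (1 > 0).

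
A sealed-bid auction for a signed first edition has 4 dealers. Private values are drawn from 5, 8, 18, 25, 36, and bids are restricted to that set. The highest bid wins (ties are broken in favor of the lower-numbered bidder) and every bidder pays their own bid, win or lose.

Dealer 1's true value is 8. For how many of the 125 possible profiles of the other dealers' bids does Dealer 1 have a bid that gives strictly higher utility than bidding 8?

Others bid (5, 5, 5): truth gives 0; bid 5 gives 3 > 0. Violating.
Others bid (5, 5, 18): truth gives -8; bid 5 gives -5 > -8. Violating.
Others bid (5, 5, 25): truth gives -8; bid 5 gives -5 > -8. Violating.
Others bid (5, 5, 36): truth gives -8; bid 5 gives -5 > -8. Violating.
Others bid (5, 5, 8): truth gives 0; no alternative beats it.
Others bid (5, 8, 5): truth gives 0; no alternative beats it.
(Checking all 125 profiles: 118 have a profitable deviation, 7 do not.)

118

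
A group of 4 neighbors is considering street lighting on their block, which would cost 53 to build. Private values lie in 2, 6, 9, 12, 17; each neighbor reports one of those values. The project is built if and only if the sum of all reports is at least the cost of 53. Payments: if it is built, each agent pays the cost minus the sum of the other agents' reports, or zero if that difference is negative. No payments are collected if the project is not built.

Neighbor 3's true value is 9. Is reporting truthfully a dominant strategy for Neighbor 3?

Yes

Check each profile of the others' reports and compare truth against every alternative report.
Others report (17, 17, 17): truth gives 7, best alternative gives 7.
Others report (12, 17, 17): truth gives 2, best alternative gives 2.
Others report (17, 12, 17): truth gives 2, best alternative gives 2.
Others report (17, 17, 12): truth gives 2, best alternative gives 2.
Others report (2, 2, 2): truth gives 0, best alternative gives 0.
Others report (2, 2, 6): truth gives 0, best alternative gives 0.
(Remaining 119 profiles checked similarly; truth is weakly best in each.)
In every case the truthful report is at least as good as any alternative, so it is a dominant strategy.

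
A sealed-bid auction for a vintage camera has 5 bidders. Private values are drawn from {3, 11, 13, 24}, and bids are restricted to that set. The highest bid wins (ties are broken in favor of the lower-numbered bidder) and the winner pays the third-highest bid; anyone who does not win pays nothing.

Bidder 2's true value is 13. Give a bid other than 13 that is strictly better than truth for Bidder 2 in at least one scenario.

Suppose Bidder 1 bids 3, Bidder 3 bids 3, Bidder 4 bids 3 and Bidder 5 bids 24.
Bid 13: loses, pays 0, utility 0.
Bid 24: wins, pays 3, utility 13 - 3 = 10.
So bidding 24 beats truth here (10 > 0).

24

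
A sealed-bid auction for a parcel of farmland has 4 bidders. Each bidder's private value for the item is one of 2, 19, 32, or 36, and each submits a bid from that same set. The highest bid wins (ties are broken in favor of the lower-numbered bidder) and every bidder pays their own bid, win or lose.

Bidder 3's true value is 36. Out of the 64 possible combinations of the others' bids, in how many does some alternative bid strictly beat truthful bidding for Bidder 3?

40

Others bid (2, 2, 2): truth gives 0; bid 19 gives 17 > 0. Violating.
Others bid (2, 2, 19): truth gives 0; bid 19 gives 17 > 0. Violating.
Others bid (2, 2, 32): truth gives 0; bid 32 gives 4 > 0. Violating.
Others bid (2, 19, 2): truth gives 0; bid 32 gives 4 > 0. Violating.
Others bid (2, 2, 36): truth gives 0; no alternative beats it.
Others bid (2, 19, 36): truth gives 0; no alternative beats it.
(Checking all 64 profiles: 40 have a profitable deviation, 24 do not.)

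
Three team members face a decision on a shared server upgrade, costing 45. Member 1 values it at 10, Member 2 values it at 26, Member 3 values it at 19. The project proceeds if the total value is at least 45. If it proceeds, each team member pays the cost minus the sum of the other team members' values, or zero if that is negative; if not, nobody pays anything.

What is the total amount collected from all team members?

Total value 55 ≥ cost 45, so it is built.
Member 1: others sum to 45; max(0, 45 - 45) = 0.
Member 2: others sum to 29; max(0, 45 - 29) = 16.
Member 3: others sum to 36; max(0, 45 - 36) = 9.
Total collected = 0 + 16 + 9 = 25.

25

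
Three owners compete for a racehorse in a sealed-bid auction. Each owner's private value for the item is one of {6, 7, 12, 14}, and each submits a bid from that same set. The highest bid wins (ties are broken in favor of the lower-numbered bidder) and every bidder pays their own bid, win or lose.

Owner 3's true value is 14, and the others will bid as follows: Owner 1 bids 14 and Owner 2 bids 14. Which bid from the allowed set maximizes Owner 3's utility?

6

Bid 6: loses but pays 6, utility -6.
Bid 7: loses but pays 7, utility -7.
Bid 12: loses but pays 12, utility -12.
Bid 14: loses but pays 14, utility -14.
The best choice is 6 with utility -6.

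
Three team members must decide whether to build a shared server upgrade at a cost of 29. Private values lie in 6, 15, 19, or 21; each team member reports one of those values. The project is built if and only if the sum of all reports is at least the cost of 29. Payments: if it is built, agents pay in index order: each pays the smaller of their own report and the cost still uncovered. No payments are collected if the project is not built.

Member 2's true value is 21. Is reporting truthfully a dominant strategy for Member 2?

No

Consider the case where Member 1 reports 6 and Member 3 reports 6.
Truthful report 21: project built, pays 21, utility 21 - 21 = 0.
Report 19 instead: project built, pays 19, utility 21 - 19 = 2.
Since 2 > 0, reporting 19 is strictly better here, so truthful reporting is not dominant.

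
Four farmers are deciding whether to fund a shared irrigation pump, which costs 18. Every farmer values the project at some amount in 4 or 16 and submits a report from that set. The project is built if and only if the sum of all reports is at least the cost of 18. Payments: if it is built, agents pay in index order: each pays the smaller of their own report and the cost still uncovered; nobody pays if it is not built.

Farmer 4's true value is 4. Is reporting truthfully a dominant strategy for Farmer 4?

Check each profile of the others' reports and compare truth against every alternative report.
Others report (4, 4, 4): truth gives 0, best alternative gives -2.
Others report (4, 4, 16): truth gives 4, best alternative gives 4.
Others report (4, 16, 4): truth gives 4, best alternative gives 4.
Others report (4, 16, 16): truth gives 4, best alternative gives 4.
Others report (16, 4, 4): truth gives 4, best alternative gives 4.
Others report (16, 4, 16): truth gives 4, best alternative gives 4.
(Remaining 2 profiles checked similarly; truth is weakly best in each.)
In every case the truthful report is at least as good as any alternative, so it is a dominant strategy.

Yes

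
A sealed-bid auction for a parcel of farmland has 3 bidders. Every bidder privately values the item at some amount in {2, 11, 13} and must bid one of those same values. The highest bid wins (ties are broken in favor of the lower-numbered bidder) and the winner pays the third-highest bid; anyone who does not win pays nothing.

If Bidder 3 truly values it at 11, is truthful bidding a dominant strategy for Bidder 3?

No

Consider the case where Bidder 1 bids 2 and Bidder 2 bids 11.
Truthful bid 11: loses, pays 0, utility 0.
Bid 13 instead: wins, pays 2, utility 11 - 2 = 9.
Since 9 > 0, bidding 13 is strictly better here, so truthful bidding is not dominant.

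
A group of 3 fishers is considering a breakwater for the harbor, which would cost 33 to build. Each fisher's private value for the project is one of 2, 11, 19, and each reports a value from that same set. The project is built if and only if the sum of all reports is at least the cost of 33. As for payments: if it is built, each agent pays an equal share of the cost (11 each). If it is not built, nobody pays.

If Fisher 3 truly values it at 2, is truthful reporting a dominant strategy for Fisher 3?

Yes

Check each profile of the others' reports and compare truth against every alternative report.
Others report (11, 11): truth gives 0, best alternative gives -9.
Others report (11, 19): truth gives 0, best alternative gives -9.
Others report (19, 11): truth gives 0, best alternative gives -9.
Others report (19, 19): truth gives -9, best alternative gives -9.
Others report (2, 2): truth gives 0, best alternative gives 0.
Others report (2, 11): truth gives 0, best alternative gives 0.
(Remaining 3 profiles checked similarly; truth is weakly best in each.)
In every case the truthful report is at least as good as any alternative, so it is a dominant strategy.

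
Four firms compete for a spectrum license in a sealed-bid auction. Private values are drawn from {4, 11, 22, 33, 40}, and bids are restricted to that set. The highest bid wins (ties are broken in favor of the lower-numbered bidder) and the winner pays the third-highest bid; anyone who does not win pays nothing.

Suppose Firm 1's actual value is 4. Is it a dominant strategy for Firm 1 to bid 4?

Check each profile of the others' bids and compare truth against every alternative bid.
Others bid (4, 11, 11): truth gives 0, best alternative gives -7.
Others bid (11, 4, 11): truth gives 0, best alternative gives -7.
Others bid (11, 11, 4): truth gives 0, best alternative gives -7.
Others bid (11, 11, 11): truth gives 0, best alternative gives -7.
Others bid (4, 4, 4): truth gives 0, best alternative gives 0.
Others bid (4, 4, 11): truth gives 0, best alternative gives 0.
(Remaining 119 profiles checked similarly; truth is weakly best in each.)
In every case the truthful bid is at least as good as any alternative, so it is a dominant strategy.

Yes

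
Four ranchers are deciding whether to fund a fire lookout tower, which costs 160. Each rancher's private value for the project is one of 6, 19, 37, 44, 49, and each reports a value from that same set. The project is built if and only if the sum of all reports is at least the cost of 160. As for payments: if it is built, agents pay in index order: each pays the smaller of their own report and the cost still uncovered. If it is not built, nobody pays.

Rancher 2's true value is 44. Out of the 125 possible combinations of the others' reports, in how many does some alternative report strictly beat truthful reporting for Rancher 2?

Others report (37, 37, 49): truth gives 0; report 37 gives 7 > 0. Violating.
Others report (37, 44, 44): truth gives 0; report 37 gives 7 > 0. Violating.
Others report (37, 44, 49): truth gives 0; report 37 gives 7 > 0. Violating.
Others report (37, 49, 37): truth gives 0; report 37 gives 7 > 0. Violating.
Others report (6, 6, 6): truth gives 0; no alternative beats it.
Others report (6, 6, 19): truth gives 0; no alternative beats it.
(Checking all 125 profiles: 23 have a profitable deviation, 102 do not.)

23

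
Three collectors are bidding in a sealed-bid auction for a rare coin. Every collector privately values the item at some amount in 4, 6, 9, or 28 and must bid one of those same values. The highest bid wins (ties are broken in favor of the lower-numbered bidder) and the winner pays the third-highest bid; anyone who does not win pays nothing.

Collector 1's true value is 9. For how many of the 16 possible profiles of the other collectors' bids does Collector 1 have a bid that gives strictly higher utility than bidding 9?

4

Others bid (4, 28): truth gives 0; bid 28 gives 5 > 0. Violating.
Others bid (6, 28): truth gives 0; bid 28 gives 3 > 0. Violating.
Others bid (28, 4): truth gives 0; bid 28 gives 5 > 0. Violating.
Others bid (28, 6): truth gives 0; bid 28 gives 3 > 0. Violating.
Others bid (4, 4): truth gives 5; no alternative beats it.
Others bid (4, 6): truth gives 5; no alternative beats it.
(Checking all 16 profiles: 4 have a profitable deviation, 12 do not.)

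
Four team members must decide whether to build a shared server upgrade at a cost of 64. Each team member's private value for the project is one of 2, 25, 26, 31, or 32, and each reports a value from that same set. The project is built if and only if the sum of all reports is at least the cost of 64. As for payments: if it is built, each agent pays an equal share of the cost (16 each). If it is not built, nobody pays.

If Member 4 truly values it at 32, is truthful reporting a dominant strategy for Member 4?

Yes

Check each profile of the others' reports and compare truth against every alternative report.
Others report (2, 2, 31): truth gives 16, best alternative gives 16.
Others report (2, 2, 32): truth gives 16, best alternative gives 16.
Others report (2, 25, 25): truth gives 16, best alternative gives 16.
Others report (2, 25, 26): truth gives 16, best alternative gives 16.
Others report (2, 25, 31): truth gives 16, best alternative gives 16.
Others report (2, 25, 32): truth gives 16, best alternative gives 16.
(Remaining 119 profiles checked similarly; truth is weakly best in each.)
In every case the truthful report is at least as good as any alternative, so it is a dominant strategy.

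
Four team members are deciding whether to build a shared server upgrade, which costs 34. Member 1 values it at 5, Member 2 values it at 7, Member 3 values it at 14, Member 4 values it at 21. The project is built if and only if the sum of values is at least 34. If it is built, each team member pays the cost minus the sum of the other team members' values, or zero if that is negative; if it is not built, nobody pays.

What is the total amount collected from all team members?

Total value 47 ≥ cost 34, so it is built.
Member 1: others sum to 42; max(0, 34 - 42) = 0.
Member 2: others sum to 40; max(0, 34 - 40) = 0.
Member 3: others sum to 33; max(0, 34 - 33) = 1.
Member 4: others sum to 26; max(0, 34 - 26) = 8.
Total collected = 0 + 0 + 1 + 8 = 9.

9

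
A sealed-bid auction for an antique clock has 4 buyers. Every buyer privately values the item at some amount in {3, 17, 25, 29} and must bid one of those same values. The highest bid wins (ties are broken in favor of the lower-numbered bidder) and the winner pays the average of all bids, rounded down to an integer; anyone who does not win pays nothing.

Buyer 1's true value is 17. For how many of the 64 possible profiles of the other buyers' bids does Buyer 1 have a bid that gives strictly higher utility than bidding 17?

Others bid (3, 3, 3): truth gives 11; bid 3 gives 14 > 11. Violating.
Others bid (3, 3, 25): truth gives 0; bid 25 gives 3 > 0. Violating.
Others bid (3, 3, 29): truth gives 0; bid 29 gives 1 > 0. Violating.
Others bid (3, 25, 3): truth gives 0; bid 25 gives 3 > 0. Violating.
Others bid (3, 3, 17): truth gives 7; no alternative beats it.
Others bid (3, 17, 3): truth gives 7; no alternative beats it.
(Checking all 64 profiles: 7 have a profitable deviation, 57 do not.)

7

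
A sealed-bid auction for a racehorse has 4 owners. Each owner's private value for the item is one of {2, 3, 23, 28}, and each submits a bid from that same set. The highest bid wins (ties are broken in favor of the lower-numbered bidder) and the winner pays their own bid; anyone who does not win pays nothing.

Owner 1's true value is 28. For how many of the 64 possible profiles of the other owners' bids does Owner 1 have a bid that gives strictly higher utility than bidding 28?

Others bid (2, 2, 2): truth gives 0; bid 2 gives 26 > 0. Violating.
Others bid (2, 2, 3): truth gives 0; bid 3 gives 25 > 0. Violating.
Others bid (2, 2, 23): truth gives 0; bid 23 gives 5 > 0. Violating.
Others bid (2, 3, 2): truth gives 0; bid 3 gives 25 > 0. Violating.
Others bid (2, 2, 28): truth gives 0; no alternative beats it.
Others bid (2, 3, 28): truth gives 0; no alternative beats it.
(Checking all 64 profiles: 27 have a profitable deviation, 37 do not.)

27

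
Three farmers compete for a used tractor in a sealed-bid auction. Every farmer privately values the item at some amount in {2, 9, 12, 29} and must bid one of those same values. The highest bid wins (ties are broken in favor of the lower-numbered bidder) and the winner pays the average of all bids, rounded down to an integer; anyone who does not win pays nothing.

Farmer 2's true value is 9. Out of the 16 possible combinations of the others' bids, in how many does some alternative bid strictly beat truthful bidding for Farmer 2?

Others bid (2, 12): truth gives 0; bid 12 gives 1 > 0. Violating.
Others bid (9, 2): truth gives 0; bid 12 gives 2 > 0. Violating.
Others bid (2, 2): truth gives 5; no alternative beats it.
Others bid (2, 9): truth gives 3; no alternative beats it.
(Checking all 16 profiles: 2 have a profitable deviation, 14 do not.)

2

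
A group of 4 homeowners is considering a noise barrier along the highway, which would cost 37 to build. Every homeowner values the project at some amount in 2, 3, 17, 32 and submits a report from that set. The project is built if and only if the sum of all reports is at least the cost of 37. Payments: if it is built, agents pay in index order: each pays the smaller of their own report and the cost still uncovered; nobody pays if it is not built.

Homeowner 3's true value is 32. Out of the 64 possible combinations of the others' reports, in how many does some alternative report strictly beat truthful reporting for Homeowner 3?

32

Others report (2, 2, 17): truth gives 0; report 17 gives 15 > 0. Violating.
Others report (2, 2, 32): truth gives 0; report 2 gives 30 > 0. Violating.
Others report (2, 3, 17): truth gives 0; report 17 gives 15 > 0. Violating.
Others report (2, 3, 32): truth gives 0; report 2 gives 30 > 0. Violating.
Others report (2, 2, 2): truth gives 0; no alternative beats it.
Others report (2, 2, 3): truth gives 0; no alternative beats it.
(Checking all 64 profiles: 32 have a profitable deviation, 32 do not.)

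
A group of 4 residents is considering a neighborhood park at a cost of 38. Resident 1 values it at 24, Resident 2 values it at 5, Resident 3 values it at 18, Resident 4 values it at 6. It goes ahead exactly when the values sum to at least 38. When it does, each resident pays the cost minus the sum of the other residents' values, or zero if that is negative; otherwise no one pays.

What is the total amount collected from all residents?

12

Total value 53 ≥ cost 38, so it is built.
Resident 1: others sum to 29; max(0, 38 - 29) = 9.
Resident 2: others sum to 48; max(0, 38 - 48) = 0.
Resident 3: others sum to 35; max(0, 38 - 35) = 3.
Resident 4: others sum to 47; max(0, 38 - 47) = 0.
Total collected = 9 + 0 + 3 + 0 = 12.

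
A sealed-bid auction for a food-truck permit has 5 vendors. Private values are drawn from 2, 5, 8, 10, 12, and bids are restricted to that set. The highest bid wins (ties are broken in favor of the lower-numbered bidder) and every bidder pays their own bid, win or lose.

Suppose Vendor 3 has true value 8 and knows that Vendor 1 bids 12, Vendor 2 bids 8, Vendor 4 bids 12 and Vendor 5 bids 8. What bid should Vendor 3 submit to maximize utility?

2

Bid 2: loses but pays 2, utility -2.
Bid 5: loses but pays 5, utility -5.
Bid 8: loses but pays 8, utility -8.
Bid 10: loses but pays 10, utility -10.
Bid 12: loses but pays 12, utility -12.
The best choice is 2 with utility -2.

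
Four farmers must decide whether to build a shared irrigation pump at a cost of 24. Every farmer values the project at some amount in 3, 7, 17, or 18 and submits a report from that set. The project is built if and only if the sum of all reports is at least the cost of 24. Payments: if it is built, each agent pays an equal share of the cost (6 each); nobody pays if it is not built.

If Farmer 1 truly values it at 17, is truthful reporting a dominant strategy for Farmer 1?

Check each profile of the others' reports and compare truth against every alternative report.
Others report (3, 3, 3): truth gives 11, best alternative gives 11.
Others report (3, 3, 7): truth gives 11, best alternative gives 11.
Others report (3, 3, 17): truth gives 11, best alternative gives 11.
Others report (3, 3, 18): truth gives 11, best alternative gives 11.
Others report (3, 7, 3): truth gives 11, best alternative gives 11.
Others report (3, 7, 7): truth gives 11, best alternative gives 11.
(Remaining 58 profiles checked similarly; truth is weakly best in each.)
In every case the truthful report is at least as good as any alternative, so it is a dominant strategy.

Yes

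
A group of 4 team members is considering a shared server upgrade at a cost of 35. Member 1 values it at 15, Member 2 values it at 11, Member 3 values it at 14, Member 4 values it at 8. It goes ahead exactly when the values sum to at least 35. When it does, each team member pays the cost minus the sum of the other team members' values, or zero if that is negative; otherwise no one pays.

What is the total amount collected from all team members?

3

Total value 48 ≥ cost 35, so it is built.
Member 1: others sum to 33; max(0, 35 - 33) = 2.
Member 2: others sum to 37; max(0, 35 - 37) = 0.
Member 3: others sum to 34; max(0, 35 - 34) = 1.
Member 4: others sum to 40; max(0, 35 - 40) = 0.
Total collected = 2 + 0 + 1 + 0 = 3.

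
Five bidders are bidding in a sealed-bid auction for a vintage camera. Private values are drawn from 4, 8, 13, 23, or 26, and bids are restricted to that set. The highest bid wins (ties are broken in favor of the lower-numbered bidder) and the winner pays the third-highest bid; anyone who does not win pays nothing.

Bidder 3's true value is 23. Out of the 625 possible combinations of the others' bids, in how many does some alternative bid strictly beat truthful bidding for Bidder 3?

Others bid (4, 4, 4, 26): truth gives 0; bid 26 gives 19 > 0. Violating.
Others bid (4, 4, 8, 26): truth gives 0; bid 26 gives 15 > 0. Violating.
Others bid (4, 4, 13, 26): truth gives 0; bid 26 gives 10 > 0. Violating.
Others bid (4, 4, 26, 4): truth gives 0; bid 26 gives 19 > 0. Violating.
Others bid (4, 4, 4, 4): truth gives 19; no alternative beats it.
Others bid (4, 4, 4, 8): truth gives 19; no alternative beats it.
(Checking all 625 profiles: 108 have a profitable deviation, 517 do not.)

108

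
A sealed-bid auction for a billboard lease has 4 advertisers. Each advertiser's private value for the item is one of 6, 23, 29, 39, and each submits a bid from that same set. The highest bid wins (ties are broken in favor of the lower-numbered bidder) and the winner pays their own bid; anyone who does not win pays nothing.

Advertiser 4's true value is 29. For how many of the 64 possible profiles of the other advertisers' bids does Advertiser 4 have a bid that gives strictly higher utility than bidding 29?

1

Others bid (6, 6, 6): truth gives 0; bid 23 gives 6 > 0. Violating.
Others bid (6, 6, 23): truth gives 0; no alternative beats it.
Others bid (6, 6, 29): truth gives 0; no alternative beats it.
(Checking all 64 profiles: 1 has a profitable deviation, 63 do not.)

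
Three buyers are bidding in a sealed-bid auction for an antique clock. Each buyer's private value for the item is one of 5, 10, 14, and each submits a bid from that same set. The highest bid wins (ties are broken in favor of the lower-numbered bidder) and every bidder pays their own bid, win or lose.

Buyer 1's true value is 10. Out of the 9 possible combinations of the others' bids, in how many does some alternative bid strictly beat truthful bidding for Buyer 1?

Others bid (5, 5): truth gives 0; bid 5 gives 5 > 0. Violating.
Others bid (5, 14): truth gives -10; bid 14 gives -4 > -10. Violating.
Others bid (10, 14): truth gives -10; bid 14 gives -4 > -10. Violating.
Others bid (14, 5): truth gives -10; bid 14 gives -4 > -10. Violating.
Others bid (5, 10): truth gives 0; no alternative beats it.
Others bid (10, 5): truth gives 0; no alternative beats it.
(Checking all 9 profiles: 6 have a profitable deviation, 3 do not.)

6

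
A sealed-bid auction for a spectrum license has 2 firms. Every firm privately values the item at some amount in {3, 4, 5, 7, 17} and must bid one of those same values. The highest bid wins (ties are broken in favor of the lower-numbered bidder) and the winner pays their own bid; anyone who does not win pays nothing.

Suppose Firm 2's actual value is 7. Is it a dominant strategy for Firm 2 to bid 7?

Consider the case where Firm 1 bids 3.
Truthful bid 7: wins, pays 7, utility 7 - 7 = 0.
Bid 4 instead: wins, pays 4, utility 7 - 4 = 3.
Since 3 > 0, bidding 4 is strictly better here, so truthful bidding is not dominant.

No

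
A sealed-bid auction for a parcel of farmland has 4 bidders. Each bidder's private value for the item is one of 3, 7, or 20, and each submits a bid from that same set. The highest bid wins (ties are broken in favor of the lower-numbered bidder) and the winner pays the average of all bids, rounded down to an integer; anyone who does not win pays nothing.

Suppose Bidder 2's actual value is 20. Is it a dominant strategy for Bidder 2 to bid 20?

No

Consider the case where Bidder 1 bids 3, Bidder 3 bids 3 and Bidder 4 bids 3.
Truthful bid 20: wins, pays 7, utility 20 - 7 = 13.
Bid 7 instead: wins, pays 4, utility 20 - 4 = 16.
Since 16 > 13, bidding 7 is strictly better here, so truthful bidding is not dominant.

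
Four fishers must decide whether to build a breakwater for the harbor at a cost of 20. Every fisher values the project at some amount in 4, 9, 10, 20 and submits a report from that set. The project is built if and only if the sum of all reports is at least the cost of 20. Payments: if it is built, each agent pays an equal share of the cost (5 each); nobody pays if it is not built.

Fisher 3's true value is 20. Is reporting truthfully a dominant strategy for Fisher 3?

Yes

Check each profile of the others' reports and compare truth against every alternative report.
Others report (4, 4, 4): truth gives 15, best alternative gives 15.
Others report (4, 4, 9): truth gives 15, best alternative gives 15.
Others report (4, 4, 10): truth gives 15, best alternative gives 15.
Others report (4, 4, 20): truth gives 15, best alternative gives 15.
Others report (4, 9, 4): truth gives 15, best alternative gives 15.
Others report (4, 9, 9): truth gives 15, best alternative gives 15.
(Remaining 58 profiles checked similarly; truth is weakly best in each.)
In every case the truthful report is at least as good as any alternative, so it is a dominant strategy.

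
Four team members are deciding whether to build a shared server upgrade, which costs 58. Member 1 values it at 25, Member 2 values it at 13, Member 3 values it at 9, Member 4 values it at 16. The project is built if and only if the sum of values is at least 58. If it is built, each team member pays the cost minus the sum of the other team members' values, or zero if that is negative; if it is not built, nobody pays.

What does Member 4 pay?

Total value 63 ≥ cost 58, so the project is built.
The other team members' values sum to 47.
Cost minus that sum is 58 - 47 = 11.

11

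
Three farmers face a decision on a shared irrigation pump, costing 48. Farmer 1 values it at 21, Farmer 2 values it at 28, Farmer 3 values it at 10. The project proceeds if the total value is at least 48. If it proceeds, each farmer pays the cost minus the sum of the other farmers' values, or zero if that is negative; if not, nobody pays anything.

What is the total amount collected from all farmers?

Total value 59 ≥ cost 48, so it is built.
Farmer 1: others sum to 38; max(0, 48 - 38) = 10.
Farmer 2: others sum to 31; max(0, 48 - 31) = 17.
Farmer 3: others sum to 49; max(0, 48 - 49) = 0.
Total collected = 10 + 17 + 0 = 27.

27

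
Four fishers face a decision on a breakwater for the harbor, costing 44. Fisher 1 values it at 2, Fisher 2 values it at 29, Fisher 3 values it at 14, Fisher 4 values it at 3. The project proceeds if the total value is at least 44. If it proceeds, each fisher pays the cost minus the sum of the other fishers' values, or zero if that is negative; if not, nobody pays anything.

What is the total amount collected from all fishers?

35

Total value 48 ≥ cost 44, so it is built.
Fisher 1: others sum to 46; max(0, 44 - 46) = 0.
Fisher 2: others sum to 19; max(0, 44 - 19) = 25.
Fisher 3: others sum to 34; max(0, 44 - 34) = 10.
Fisher 4: others sum to 45; max(0, 44 - 45) = 0.
Total collected = 0 + 25 + 10 + 0 = 35.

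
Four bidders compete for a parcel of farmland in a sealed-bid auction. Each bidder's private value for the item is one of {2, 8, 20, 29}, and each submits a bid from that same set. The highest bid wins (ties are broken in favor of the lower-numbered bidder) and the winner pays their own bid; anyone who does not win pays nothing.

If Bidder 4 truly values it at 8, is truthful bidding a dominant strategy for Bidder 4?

Check each profile of the others' bids and compare truth against every alternative bid.
Others bid (2, 2, 2): truth gives 0, best alternative gives 0.
Others bid (2, 2, 8): truth gives 0, best alternative gives 0.
Others bid (2, 2, 20): truth gives 0, best alternative gives 0.
Others bid (2, 2, 29): truth gives 0, best alternative gives 0.
Others bid (2, 8, 2): truth gives 0, best alternative gives 0.
Others bid (2, 8, 8): truth gives 0, best alternative gives 0.
(Remaining 58 profiles checked similarly; truth is weakly best in each.)
In every case the truthful bid is at least as good as any alternative, so it is a dominant strategy.

Yes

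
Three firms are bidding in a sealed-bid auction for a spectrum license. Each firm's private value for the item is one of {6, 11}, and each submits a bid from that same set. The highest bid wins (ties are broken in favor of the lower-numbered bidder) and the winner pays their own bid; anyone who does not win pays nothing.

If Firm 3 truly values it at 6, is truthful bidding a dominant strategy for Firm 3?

Check each profile of the others' bids and compare truth against every alternative bid.
Others bid (6, 6): truth gives 0, best alternative gives -5.
Others bid (6, 11): truth gives 0, best alternative gives 0.
Others bid (11, 6): truth gives 0, best alternative gives 0.
Others bid (11, 11): truth gives 0, best alternative gives 0.
In every case the truthful bid is at least as good as any alternative, so it is a dominant strategy.

Yes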